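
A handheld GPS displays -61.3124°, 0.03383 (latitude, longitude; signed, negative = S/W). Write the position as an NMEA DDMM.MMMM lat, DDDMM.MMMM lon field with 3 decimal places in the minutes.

Latitude is negative → S; |value| = 61.312400
φ: fractional part 0.312400 → 18.74400 minutes
λ: minutes = (0.033830 − 0) × 60 = 2.02980

6118.744,S / 00002.030,E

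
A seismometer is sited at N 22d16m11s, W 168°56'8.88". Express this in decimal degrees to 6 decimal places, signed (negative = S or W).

Lat: 16′ + 11″ = 16.18333′; 22 + 16.18333/60 = 22.2697222
N ⇒ keep positive
λ: 168° + 56/60 + 8.88/3600 = 168 + 0.933333 + 0.002467 = 168.9358000
W → negative

22.269722, -168.935800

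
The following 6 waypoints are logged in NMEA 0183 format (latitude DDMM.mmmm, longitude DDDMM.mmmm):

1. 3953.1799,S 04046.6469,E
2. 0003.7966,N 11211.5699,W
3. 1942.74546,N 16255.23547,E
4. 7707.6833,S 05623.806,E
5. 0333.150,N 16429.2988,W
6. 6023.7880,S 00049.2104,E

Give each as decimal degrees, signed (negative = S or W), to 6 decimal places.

Point 1:
  Latitude: degrees = first 2 digits = 39, minutes = 53.1799; 39 + 53.1799/60 = 39.8863317
  hemisphere S, so the sign is −
  Longitude: split at 3 digits → 040° and 46.6469′; 40 + 46.6469/60 = 40.7774483
  E ⇒ keep positive
Point 2:
  Latitude: split at 2 digits → 00° and 3.7966′; 0 + 3.7966/60 = 0.0632767
  N ⇒ keep positive
  Longitude: degrees = first 3 digits = 112, minutes = 11.5699; 112 + 11.5699/60 = 112.1928317
  W ⇒ negate
Point 3:
  φ: degrees = first 2 digits = 19, minutes = 42.74546; 19 + 42.74546/60 = 19.7124243
  N → positive
  Lon: degrees = first 3 digits = 162, minutes = 55.23547; 162 + 55.23547/60 = 162.9205912
  E ⇒ keep positive
Point 4:
  Latitude: degrees = first 2 digits = 77, minutes = 7.6833; 77 + 7.6833/60 = 77.1280550
  S ⇒ negate
  λ: split at 3 digits → 056° and 23.806′; 56 + 23.806/60 = 56.3967667
  E ⇒ keep positive
Point 5:
  Latitude: split at 2 digits → 03° and 33.15′; 3 + 33.15/60 = 3.5525000
  N ⇒ keep positive
  Longitude: split at 3 digits → 164° and 29.2988′; 164 + 29.2988/60 = 164.4883133
  W ⇒ negate
Point 6:
  φ: split at 2 digits → 60° and 23.788′; 60 + 23.788/60 = 60.3964667
  hemisphere S, so the sign is −
  λ: split at 3 digits → 000° and 49.2104′; 0 + 49.2104/60 = 0.8201733
  E → positive

1. -39.886332, 40.777448
2. 0.063277, -112.192832
3. 19.712424, 162.920591
4. -77.128055, 56.396767
5. 3.552500, -164.488313
6. -60.396467, 0.820173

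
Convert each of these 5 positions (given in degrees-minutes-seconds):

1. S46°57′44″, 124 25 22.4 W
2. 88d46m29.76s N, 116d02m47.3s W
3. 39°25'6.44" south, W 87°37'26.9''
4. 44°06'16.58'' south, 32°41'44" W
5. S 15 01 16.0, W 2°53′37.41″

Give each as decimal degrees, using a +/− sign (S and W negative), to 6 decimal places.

1. -46.962222, -124.422889
2. 88.774933, -116.046472
3. -39.418456, -87.624139
4. -44.104606, -32.695556
5. -15.021111, -2.893725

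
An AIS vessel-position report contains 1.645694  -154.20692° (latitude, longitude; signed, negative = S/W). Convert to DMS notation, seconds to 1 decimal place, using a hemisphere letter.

1°38′44.5″ N, 154°12′24.9″ W

Lat: whole degrees 1; 38.74164′ → 38′ and 44.498″
Longitude is negative → W; |value| = 154.206920
Lon: 0.206920 × 60 = 12.41520′ → 12′, remainder × 60 = 24.912″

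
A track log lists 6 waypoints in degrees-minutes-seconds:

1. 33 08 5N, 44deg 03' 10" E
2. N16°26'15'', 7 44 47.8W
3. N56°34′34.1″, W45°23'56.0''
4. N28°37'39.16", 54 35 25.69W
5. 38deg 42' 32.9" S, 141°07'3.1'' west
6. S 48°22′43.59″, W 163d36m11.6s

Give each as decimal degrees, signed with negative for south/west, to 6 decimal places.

Point 1:
  Latitude: 8′ + 5″ = 8.08333′; 33 + 8.08333/60 = 33.1347222
  N ⇒ keep positive
  Lon: 44° + 3/60 + 10/3600 = 44 + 0.050000 + 0.002778 = 44.0527778
  E ⇒ keep positive
Point 2:
  φ: 16 + 26/60 + 15/3600 = 16.4375000
  N ⇒ keep positive
  λ: 7° + 44/60 + 47.8/3600 = 7 + 0.733333 + 0.013278 = 7.7466111
  hemisphere W, so the sign is −
Point 3:
  Lat: 56 + 34/60 + 34.1/3600 = 56.5761389
  N → positive
  Longitude: 23′ + 56″ = 23.93333′; 45 + 23.93333/60 = 45.3988889
  hemisphere W, so the sign is −
Point 4:
  Latitude: 28 + 37/60 + 39.16/3600 = 28.6275444
  N ⇒ keep positive
  λ: 54 + 35/60 + 25.69/3600 = 54.5904694
  W → negative
Point 5:
  Lat: 42′ + 32.9″ = 42.54833′; 38 + 42.54833/60 = 38.7091389
  S → negative
  Longitude: 7′ + 3.1″ = 7.05167′; 141 + 7.05167/60 = 141.1175278
  W → negative
Point 6:
  φ: 48 + 22/60 + 43.59/3600 = 48.3787750
  S ⇒ negate
  Longitude: 163° + 36/60 + 11.6/3600 = 163 + 0.600000 + 0.003222 = 163.6032222
  W → negative

1. 33.134722, 44.052778
2. 16.437500, -7.746611
3. 56.576139, -45.398889
4. 28.627544, -54.590469
5. -38.709139, -141.117528
6. -48.378775, -163.603222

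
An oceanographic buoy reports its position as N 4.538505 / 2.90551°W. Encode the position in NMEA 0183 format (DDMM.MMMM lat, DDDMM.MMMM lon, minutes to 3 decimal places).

0432.310,N / 00254.331,W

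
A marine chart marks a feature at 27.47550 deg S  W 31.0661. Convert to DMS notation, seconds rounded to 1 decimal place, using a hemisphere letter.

27°28′31.8″ S, 31°03′58.0″ W

Latitude: whole degrees 27; 28.53000′ → 28′ and 31.800″
Lon: 0.066100 × 60 = 3.96600′ → 3′, remainder × 60 = 57.960″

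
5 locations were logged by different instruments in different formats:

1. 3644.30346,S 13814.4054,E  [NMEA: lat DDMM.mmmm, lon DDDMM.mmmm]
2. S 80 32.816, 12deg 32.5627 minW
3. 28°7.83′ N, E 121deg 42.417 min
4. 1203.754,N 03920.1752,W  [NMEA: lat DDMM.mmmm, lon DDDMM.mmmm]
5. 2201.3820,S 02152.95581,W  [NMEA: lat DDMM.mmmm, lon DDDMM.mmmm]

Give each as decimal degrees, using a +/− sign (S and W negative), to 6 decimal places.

Point 1:
  Latitude: split at 2 digits → 36° and 44.30346′; 36 + 44.30346/60 = 36.7383910
  S ⇒ negate
  λ: split at 3 digits → 138° and 14.4054′; 138 + 14.4054/60 = 138.2400900
  E ⇒ keep positive
Point 2:
  Lat: 32.816′ = 0.546933°; total 80.5469333
  S ⇒ negate
  Longitude: 32.5627′ = 0.542712°; total 12.5427117
  W ⇒ negate
Point 3:
  Lat: 28 + 7.83/60 = 28.1305000
  N ⇒ keep positive
  Longitude: 42.417′ = 0.706950°; total 121.7069500
  E ⇒ keep positive
Point 4:
  Lat: split at 2 digits → 12° and 3.754′; 12 + 3.754/60 = 12.0625667
  N ⇒ keep positive
  Longitude: degrees = first 3 digits = 39, minutes = 20.1752; 39 + 20.1752/60 = 39.3362533
  W ⇒ negate
Point 5:
  Latitude: split at 2 digits → 22° and 1.382′; 22 + 1.382/60 = 22.0230333
  S → negative
  λ: split at 3 digits → 021° and 52.95581′; 21 + 52.95581/60 = 21.8825968
  W → negative

1. -36.738391, 138.240090
2. -80.546933, -12.542712
3. 28.130500, 121.706950
4. 12.062567, -39.336253
5. -22.023033, -21.882597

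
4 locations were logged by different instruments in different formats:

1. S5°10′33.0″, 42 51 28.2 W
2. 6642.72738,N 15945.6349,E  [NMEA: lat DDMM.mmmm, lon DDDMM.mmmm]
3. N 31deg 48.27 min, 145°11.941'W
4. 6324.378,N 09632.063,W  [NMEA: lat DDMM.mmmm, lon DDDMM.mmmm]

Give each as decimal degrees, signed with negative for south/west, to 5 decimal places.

1. -5.17583, -42.85783
2. 66.71212, 159.76058
3. 31.80450, -145.19902
4. 63.40630, -96.53438

Point 1:
  φ: 5° + 10/60 + 33/3600 = 5 + 0.166667 + 0.009167 = 5.175833
  hemisphere S, so the sign is −
  Longitude: 51′ + 28.2″ = 51.47000′; 42 + 51.47000/60 = 42.857833
  W ⇒ negate
Point 2:
  φ: degrees = first 2 digits = 66, minutes = 42.72738; 66 + 42.72738/60 = 66.712123
  N ⇒ keep positive
  Lon: degrees = first 3 digits = 159, minutes = 45.6349; 159 + 45.6349/60 = 159.760582
  E → positive
Point 3:
  φ: 31 + 48.27/60 = 31.804500
  N ⇒ keep positive
  λ: 11.941′ = 0.199017°; total 145.199017
  W ⇒ negate
Point 4:
  Latitude: split at 2 digits → 63° and 24.378′; 63 + 24.378/60 = 63.406300
  N → positive
  λ: degrees = first 3 digits = 96, minutes = 32.063; 96 + 32.063/60 = 96.534383
  W ⇒ negate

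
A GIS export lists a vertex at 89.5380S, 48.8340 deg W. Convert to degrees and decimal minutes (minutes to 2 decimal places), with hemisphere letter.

Latitude: 89° + 0.538000 × 60 = 89° 32.2800′
Lon: 48° + 0.834000 × 60 = 48° 50.0400′

89° 32.28′ S, 48° 50.04′ W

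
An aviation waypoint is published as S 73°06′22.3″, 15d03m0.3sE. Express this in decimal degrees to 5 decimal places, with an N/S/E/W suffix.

73.10619° S, 15.05008° E

φ: 73 + 6/60 + 22.3/3600 = 73.106194
Lon: 3′ + 0.3″ = 3.00500′; 15 + 3.00500/60 = 15.050083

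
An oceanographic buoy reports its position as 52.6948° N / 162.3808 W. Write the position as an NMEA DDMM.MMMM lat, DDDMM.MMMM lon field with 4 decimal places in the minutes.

5241.6880,N / 16222.8480,W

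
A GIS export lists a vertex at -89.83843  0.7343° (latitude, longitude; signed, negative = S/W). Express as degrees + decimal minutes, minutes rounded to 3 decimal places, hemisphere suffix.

89° 50.306′ S, 0° 44.058′ E

Latitude is negative → S; |value| = 89.838430
Lat: fractional part 0.838430 → 50.30580 minutes
Lon: minutes = (0.734300 − 0) × 60 = 44.05800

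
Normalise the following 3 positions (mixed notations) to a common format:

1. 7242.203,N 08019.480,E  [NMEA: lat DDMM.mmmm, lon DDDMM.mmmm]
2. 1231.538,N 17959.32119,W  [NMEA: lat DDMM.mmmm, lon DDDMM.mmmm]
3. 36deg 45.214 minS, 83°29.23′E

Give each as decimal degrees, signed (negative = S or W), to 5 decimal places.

1. 72.70338, 80.32467
2. 12.52563, -179.98869
3. -36.75357, 83.48717

Point 1:
  φ: degrees = first 2 digits = 72, minutes = 42.203; 72 + 42.203/60 = 72.703383
  N → positive
  Lon: split at 3 digits → 080° and 19.48′; 80 + 19.48/60 = 80.324667
  E ⇒ keep positive
Point 2:
  Latitude: split at 2 digits → 12° and 31.538′; 12 + 31.538/60 = 12.525633
  N ⇒ keep positive
  λ: split at 3 digits → 179° and 59.32119′; 179 + 59.32119/60 = 179.988687
  W ⇒ negate
Point 3:
  φ: 45.214′ = 0.753567°; total 36.753567
  hemisphere S, so the sign is −
  Lon: 83 + 29.23/60 = 83.487167
  E → positive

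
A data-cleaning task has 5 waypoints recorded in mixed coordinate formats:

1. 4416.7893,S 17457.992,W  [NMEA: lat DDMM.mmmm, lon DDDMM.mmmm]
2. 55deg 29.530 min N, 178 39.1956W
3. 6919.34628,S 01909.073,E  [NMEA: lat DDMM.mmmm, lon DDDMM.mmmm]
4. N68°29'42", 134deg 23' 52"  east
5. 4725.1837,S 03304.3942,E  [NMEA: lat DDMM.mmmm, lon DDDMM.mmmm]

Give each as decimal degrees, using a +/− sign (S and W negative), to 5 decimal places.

1. -44.27982, -174.96653
2. 55.49217, -178.65326
3. -69.32244, 19.15122
4. 68.49500, 134.39778
5. -47.41973, 33.07324

Point 1:
  Lat: split at 2 digits → 44° and 16.7893′; 44 + 16.7893/60 = 44.279822
  S ⇒ negate
  λ: split at 3 digits → 174° and 57.992′; 174 + 57.992/60 = 174.966533
  hemisphere W, so the sign is −
Point 2:
  Lat: 29.53′ = 0.492167°; total 55.492167
  N → positive
  Longitude: 178 + 39.1956/60 = 178.653260
  hemisphere W, so the sign is −
Point 3:
  φ: degrees = first 2 digits = 69, minutes = 19.34628; 69 + 19.34628/60 = 69.322438
  S → negative
  λ: split at 3 digits → 019° and 9.073′; 19 + 9.073/60 = 19.151217
  E → positive
Point 4:
  Lat: 68 + 29/60 + 42/3600 = 68.495000
  N ⇒ keep positive
  λ: 23′ + 52″ = 23.86667′; 134 + 23.86667/60 = 134.397778
  E → positive
Point 5:
  Lat: degrees = first 2 digits = 47, minutes = 25.1837; 47 + 25.1837/60 = 47.419728
  hemisphere S, so the sign is −
  λ: degrees = first 3 digits = 33, minutes = 4.3942; 33 + 4.3942/60 = 33.073237
  E → positive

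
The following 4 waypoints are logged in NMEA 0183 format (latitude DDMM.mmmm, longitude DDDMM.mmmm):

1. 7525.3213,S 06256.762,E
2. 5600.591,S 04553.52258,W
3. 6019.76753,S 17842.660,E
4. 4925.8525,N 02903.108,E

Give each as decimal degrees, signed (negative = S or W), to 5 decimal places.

1. -75.42202, 62.94603
2. -56.00985, -45.89204
3. -60.32946, 178.71100
4. 49.43088, 29.05180

Point 1:
  Latitude: degrees = first 2 digits = 75, minutes = 25.3213; 75 + 25.3213/60 = 75.422022
  hemisphere S, so the sign is −
  Longitude: degrees = first 3 digits = 62, minutes = 56.762; 62 + 56.762/60 = 62.946033
  E ⇒ keep positive
Point 2:
  Lat: degrees = first 2 digits = 56, minutes = 0.591; 56 + 0.591/60 = 56.009850
  S → negative
  Lon: split at 3 digits → 045° and 53.52258′; 45 + 53.52258/60 = 45.892043
  W → negative
Point 3:
  φ: split at 2 digits → 60° and 19.76753′; 60 + 19.76753/60 = 60.329459
  S → negative
  λ: degrees = first 3 digits = 178, minutes = 42.66; 178 + 42.66/60 = 178.711000
  E ⇒ keep positive
Point 4:
  Latitude: degrees = first 2 digits = 49, minutes = 25.8525; 49 + 25.8525/60 = 49.430875
  N ⇒ keep positive
  Lon: split at 3 digits → 029° and 3.108′; 29 + 3.108/60 = 29.051800
  E → positive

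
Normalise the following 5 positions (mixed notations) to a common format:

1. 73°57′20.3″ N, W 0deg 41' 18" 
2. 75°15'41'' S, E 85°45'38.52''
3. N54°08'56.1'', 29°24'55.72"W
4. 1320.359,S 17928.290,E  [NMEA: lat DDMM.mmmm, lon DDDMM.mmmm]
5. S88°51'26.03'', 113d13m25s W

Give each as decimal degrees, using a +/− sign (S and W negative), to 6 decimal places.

Point 1:
  φ: 57′ + 20.3″ = 57.33833′; 73 + 57.33833/60 = 73.9556389
  N → positive
  λ: 0° + 41/60 + 18/3600 = 0 + 0.683333 + 0.005000 = 0.6883333
  W → negative
Point 2:
  Latitude: 15′ + 41″ = 15.68333′; 75 + 15.68333/60 = 75.2613889
  hemisphere S, so the sign is −
  Longitude: 85 + 45/60 + 38.52/3600 = 85.7607000
  E ⇒ keep positive
Point 3:
  φ: 54° + 8/60 + 56.1/3600 = 54 + 0.133333 + 0.015583 = 54.1489167
  N ⇒ keep positive
  Lon: 29° + 24/60 + 55.72/3600 = 29 + 0.400000 + 0.015478 = 29.4154778
  hemisphere W, so the sign is −
Point 4:
  Latitude: degrees = first 2 digits = 13, minutes = 20.359; 13 + 20.359/60 = 13.3393167
  S ⇒ negate
  Lon: split at 3 digits → 179° and 28.29′; 179 + 28.29/60 = 179.4715000
  E ⇒ keep positive
Point 5:
  Latitude: 51′ + 26.03″ = 51.43383′; 88 + 51.43383/60 = 88.8572306
  hemisphere S, so the sign is −
  Lon: 13′ + 25″ = 13.41667′; 113 + 13.41667/60 = 113.2236111
  W ⇒ negate

1. 73.955639, -0.688333
2. -75.261389, 85.760700
3. 54.148917, -29.415478
4. -13.339317, 179.471500
5. -88.857231, -113.223611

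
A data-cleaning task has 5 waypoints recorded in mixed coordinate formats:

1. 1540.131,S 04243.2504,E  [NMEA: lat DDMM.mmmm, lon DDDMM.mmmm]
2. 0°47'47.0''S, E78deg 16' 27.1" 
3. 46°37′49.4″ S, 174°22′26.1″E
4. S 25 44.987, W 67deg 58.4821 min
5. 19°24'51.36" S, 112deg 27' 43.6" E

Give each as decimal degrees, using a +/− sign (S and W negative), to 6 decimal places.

1. -15.668850, 42.720840
2. -0.796389, 78.274194
3. -46.630389, 174.373917
4. -25.749783, -67.974702
5. -19.414267, 112.462111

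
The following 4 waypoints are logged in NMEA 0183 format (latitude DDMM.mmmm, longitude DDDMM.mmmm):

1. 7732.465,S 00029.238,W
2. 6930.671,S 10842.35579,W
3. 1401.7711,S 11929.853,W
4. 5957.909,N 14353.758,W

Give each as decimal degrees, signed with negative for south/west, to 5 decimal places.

1. -77.54108, -0.48730
2. -69.51118, -108.70593
3. -14.02952, -119.49755
4. 59.96515, -143.89597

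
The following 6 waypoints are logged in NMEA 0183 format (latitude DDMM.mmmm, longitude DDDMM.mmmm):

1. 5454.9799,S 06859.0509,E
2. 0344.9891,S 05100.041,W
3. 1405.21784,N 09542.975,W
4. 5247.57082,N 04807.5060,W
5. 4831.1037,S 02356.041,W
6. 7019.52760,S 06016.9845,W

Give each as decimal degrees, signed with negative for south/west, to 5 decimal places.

1. -54.91633, 68.98418
2. -3.74982, -51.00068
3. 14.08696, -95.71625
4. 52.79285, -48.12510
5. -48.51840, -23.93402
6. -70.32546, -60.28308

Point 1:
  Latitude: degrees = first 2 digits = 54, minutes = 54.9799; 54 + 54.9799/60 = 54.916332
  S ⇒ negate
  Lon: split at 3 digits → 068° and 59.0509′; 68 + 59.0509/60 = 68.984182
  E → positive
Point 2:
  Lat: degrees = first 2 digits = 3, minutes = 44.9891; 3 + 44.9891/60 = 3.749818
  S → negative
  Lon: split at 3 digits → 051° and 0.041′; 51 + 0.041/60 = 51.000683
  W → negative
Point 3:
  Lat: split at 2 digits → 14° and 5.21784′; 14 + 5.21784/60 = 14.086964
  N ⇒ keep positive
  Lon: split at 3 digits → 095° and 42.975′; 95 + 42.975/60 = 95.716250
  W → negative
Point 4:
  Lat: degrees = first 2 digits = 52, minutes = 47.57082; 52 + 47.57082/60 = 52.792847
  N → positive
  λ: split at 3 digits → 048° and 7.506′; 48 + 7.506/60 = 48.125100
  W → negative
Point 5:
  φ: degrees = first 2 digits = 48, minutes = 31.1037; 48 + 31.1037/60 = 48.518395
  S ⇒ negate
  Longitude: degrees = first 3 digits = 23, minutes = 56.041; 23 + 56.041/60 = 23.934017
  W ⇒ negate
Point 6:
  Latitude: degrees = first 2 digits = 70, minutes = 19.5276; 70 + 19.5276/60 = 70.325460
  hemisphere S, so the sign is −
  Longitude: degrees = first 3 digits = 60, minutes = 16.9845; 60 + 16.9845/60 = 60.283075
  W ⇒ negate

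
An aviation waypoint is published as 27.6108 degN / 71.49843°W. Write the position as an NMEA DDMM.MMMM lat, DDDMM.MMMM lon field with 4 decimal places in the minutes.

2736.6480,N / 07129.9058,W

Latitude: minutes = (27.610800 − 27) × 60 = 36.648000
Longitude: minutes = (71.498430 − 71) × 60 = 29.905800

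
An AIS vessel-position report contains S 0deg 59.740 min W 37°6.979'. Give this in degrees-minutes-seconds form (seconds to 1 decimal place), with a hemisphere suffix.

Latitude: 59.74000′ → 59′ and 0.74000 × 60 = 44.400″
λ: fractional minutes 0.97900 × 60 = 58.740″

0°59′44.4″ S, 37°06′58.7″ W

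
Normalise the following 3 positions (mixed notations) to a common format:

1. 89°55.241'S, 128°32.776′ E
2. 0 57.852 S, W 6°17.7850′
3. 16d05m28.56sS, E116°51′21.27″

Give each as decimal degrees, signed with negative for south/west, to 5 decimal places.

1. -89.92068, 128.54627
2. -0.96420, -6.29642
3. -16.09127, 116.85591

Point 1:
  φ: 55.241′ = 0.920683°; total 89.920683
  hemisphere S, so the sign is −
  Longitude: 128 + 32.776/60 = 128.546267
  E → positive
Point 2:
  Latitude: 0 + 57.852/60 = 0.964200
  S ⇒ negate
  Longitude: 17.785′ = 0.296417°; total 6.296417
  W ⇒ negate
Point 3:
  Lat: 16 + 5/60 + 28.56/3600 = 16.091267
  S ⇒ negate
  λ: 116° + 51/60 + 21.27/3600 = 116 + 0.850000 + 0.005908 = 116.855908
  E ⇒ keep positive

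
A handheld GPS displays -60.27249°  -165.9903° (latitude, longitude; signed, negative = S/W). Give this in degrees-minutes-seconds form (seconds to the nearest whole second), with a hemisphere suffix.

60°16′21″ S, 165°59′25″ W

Latitude is negative → S; |value| = 60.272490
Lat: whole degrees 60; 16.34940′ → 16′ and 20.96″
Longitude is negative → W; |value| = 165.990300
Longitude: 0.990300° → 59.41800′; 0.41800 × 60 = 25.08″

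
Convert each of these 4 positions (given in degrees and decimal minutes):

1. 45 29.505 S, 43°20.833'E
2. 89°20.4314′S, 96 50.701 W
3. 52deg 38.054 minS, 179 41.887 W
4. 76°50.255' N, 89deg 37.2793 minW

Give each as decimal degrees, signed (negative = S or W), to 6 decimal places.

1. -45.491750, 43.347217
2. -89.340523, -96.845017
3. -52.634233, -179.698117
4. 76.837583, -89.621322

Point 1:
  Lat: 45 + 29.505/60 = 45.4917500
  hemisphere S, so the sign is −
  Lon: 20.833′ = 0.347217°; total 43.3472167
  E ⇒ keep positive
Point 2:
  φ: 20.4314′ = 0.340523°; total 89.3405233
  hemisphere S, so the sign is −
  Longitude: 96 + 50.701/60 = 96.8450167
  W ⇒ negate
Point 3:
  Latitude: 38.054′ = 0.634233°; total 52.6342333
  S → negative
  Longitude: 179 + 41.887/60 = 179.6981167
  W ⇒ negate
Point 4:
  φ: 76 + 50.255/60 = 76.8375833
  N → positive
  Longitude: 37.2793′ = 0.621322°; total 89.6213217
  hemisphere W, so the sign is −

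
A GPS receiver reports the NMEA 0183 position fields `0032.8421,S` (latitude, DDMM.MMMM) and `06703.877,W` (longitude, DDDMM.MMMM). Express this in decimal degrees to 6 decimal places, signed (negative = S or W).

-0.547368, -67.064617

Lat: split at 2 digits → 00° and 32.8421′; 0 + 32.8421/60 = 0.5473683
hemisphere S, so the sign is −
λ: degrees = first 3 digits = 67, minutes = 3.877; 67 + 3.877/60 = 67.0646167
W → negative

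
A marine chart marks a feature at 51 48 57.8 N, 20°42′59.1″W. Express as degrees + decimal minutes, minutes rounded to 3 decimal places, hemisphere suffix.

51° 48.963′ N, 20° 42.985′ W

φ: 48 + 57.8/60 = 48.96333′
Lon: seconds/60 = 0.98500; minutes = 42 + 0.98500 = 42.98500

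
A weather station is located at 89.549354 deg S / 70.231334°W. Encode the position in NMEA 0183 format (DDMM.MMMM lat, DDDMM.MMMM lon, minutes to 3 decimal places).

Lat: fractional part 0.549354 → 32.96124 minutes
Lon: fractional part 0.231334 → 13.88004 minutes

8932.961,S / 07013.880,W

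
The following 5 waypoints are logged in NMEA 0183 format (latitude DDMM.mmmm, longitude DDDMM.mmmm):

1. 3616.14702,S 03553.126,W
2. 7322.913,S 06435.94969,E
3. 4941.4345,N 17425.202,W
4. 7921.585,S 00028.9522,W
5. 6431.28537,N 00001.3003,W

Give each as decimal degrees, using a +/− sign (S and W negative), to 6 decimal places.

Point 1:
  φ: split at 2 digits → 36° and 16.14702′; 36 + 16.14702/60 = 36.2691170
  hemisphere S, so the sign is −
  Longitude: split at 3 digits → 035° and 53.126′; 35 + 53.126/60 = 35.8854333
  W ⇒ negate
Point 2:
  φ: split at 2 digits → 73° and 22.913′; 73 + 22.913/60 = 73.3818833
  S → negative
  Longitude: split at 3 digits → 064° and 35.94969′; 64 + 35.94969/60 = 64.5991615
  E → positive
Point 3:
  Latitude: degrees = first 2 digits = 49, minutes = 41.4345; 49 + 41.4345/60 = 49.6905750
  N → positive
  λ: split at 3 digits → 174° and 25.202′; 174 + 25.202/60 = 174.4200333
  W → negative
Point 4:
  φ: split at 2 digits → 79° and 21.585′; 79 + 21.585/60 = 79.3597500
  S ⇒ negate
  Longitude: degrees = first 3 digits = 0, minutes = 28.9522; 0 + 28.9522/60 = 0.4825367
  W ⇒ negate
Point 5:
  Lat: split at 2 digits → 64° and 31.28537′; 64 + 31.28537/60 = 64.5214228
  N ⇒ keep positive
  Longitude: split at 3 digits → 000° and 1.3003′; 0 + 1.3003/60 = 0.0216717
  hemisphere W, so the sign is −

1. -36.269117, -35.885433
2. -73.381883, 64.599162
3. 49.690575, -174.420033
4. -79.359750, -0.482537
5. 64.521423, -0.021672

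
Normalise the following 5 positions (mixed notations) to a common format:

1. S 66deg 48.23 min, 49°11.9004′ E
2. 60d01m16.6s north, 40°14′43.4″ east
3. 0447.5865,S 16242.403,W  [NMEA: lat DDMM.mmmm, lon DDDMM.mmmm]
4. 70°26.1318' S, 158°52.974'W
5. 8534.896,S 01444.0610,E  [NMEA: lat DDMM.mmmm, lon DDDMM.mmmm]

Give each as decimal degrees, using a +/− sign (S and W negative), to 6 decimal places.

1. -66.803833, 49.198340
2. 60.021278, 40.245389
3. -4.793108, -162.706717
4. -70.435530, -158.882900
5. -85.581600, 14.734350

Point 1:
  Latitude: 66 + 48.23/60 = 66.8038333
  S ⇒ negate
  Lon: 49 + 11.9004/60 = 49.1983400
  E → positive
Point 2:
  Lat: 60° + 1/60 + 16.6/3600 = 60 + 0.016667 + 0.004611 = 60.0212778
  N → positive
  Lon: 40 + 14/60 + 43.4/3600 = 40.2453889
  E ⇒ keep positive
Point 3:
  Latitude: degrees = first 2 digits = 4, minutes = 47.5865; 4 + 47.5865/60 = 4.7931083
  S ⇒ negate
  λ: split at 3 digits → 162° and 42.403′; 162 + 42.403/60 = 162.7067167
  W ⇒ negate
Point 4:
  Lat: 26.1318′ = 0.435530°; total 70.4355300
  hemisphere S, so the sign is −
  λ: 52.974′ = 0.882900°; total 158.8829000
  W → negative
Point 5:
  φ: split at 2 digits → 85° and 34.896′; 85 + 34.896/60 = 85.5816000
  hemisphere S, so the sign is −
  λ: degrees = first 3 digits = 14, minutes = 44.061; 14 + 44.061/60 = 14.7343500
  E ⇒ keep positive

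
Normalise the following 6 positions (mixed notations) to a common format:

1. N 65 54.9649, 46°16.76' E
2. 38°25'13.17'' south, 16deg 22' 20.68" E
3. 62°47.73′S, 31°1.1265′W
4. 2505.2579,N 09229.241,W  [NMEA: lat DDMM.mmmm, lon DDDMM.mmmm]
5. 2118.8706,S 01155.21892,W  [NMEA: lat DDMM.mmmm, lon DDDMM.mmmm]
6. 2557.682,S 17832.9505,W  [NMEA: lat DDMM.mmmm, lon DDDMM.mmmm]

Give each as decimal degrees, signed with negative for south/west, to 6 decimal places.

Point 1:
  Lat: 65 + 54.9649/60 = 65.9160817
  N → positive
  Longitude: 46 + 16.76/60 = 46.2793333
  E → positive
Point 2:
  Latitude: 38 + 25/60 + 13.17/3600 = 38.4203250
  S → negative
  λ: 16° + 22/60 + 20.68/3600 = 16 + 0.366667 + 0.005744 = 16.3724111
  E → positive
Point 3:
  φ: 47.73′ = 0.795500°; total 62.7955000
  S → negative
  Lon: 31 + 1.1265/60 = 31.0187750
  W ⇒ negate
Point 4:
  φ: degrees = first 2 digits = 25, minutes = 5.2579; 25 + 5.2579/60 = 25.0876317
  N → positive
  Lon: split at 3 digits → 092° and 29.241′; 92 + 29.241/60 = 92.4873500
  W → negative
Point 5:
  Latitude: split at 2 digits → 21° and 18.8706′; 21 + 18.8706/60 = 21.3145100
  S → negative
  Lon: degrees = first 3 digits = 11, minutes = 55.21892; 11 + 55.21892/60 = 11.9203153
  W ⇒ negate
Point 6:
  Lat: degrees = first 2 digits = 25, minutes = 57.682; 25 + 57.682/60 = 25.9613667
  hemisphere S, so the sign is −
  Longitude: split at 3 digits → 178° and 32.9505′; 178 + 32.9505/60 = 178.5491750
  W → negative

1. 65.916082, 46.279333
2. -38.420325, 16.372411
3. -62.795500, -31.018775
4. 25.087632, -92.487350
5. -21.314510, -11.920315
6. -25.961367, -178.549175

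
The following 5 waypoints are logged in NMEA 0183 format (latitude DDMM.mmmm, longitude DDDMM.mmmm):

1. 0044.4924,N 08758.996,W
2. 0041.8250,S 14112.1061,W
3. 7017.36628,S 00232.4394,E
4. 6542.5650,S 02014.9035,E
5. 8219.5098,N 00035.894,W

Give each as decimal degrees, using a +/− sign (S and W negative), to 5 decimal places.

1. 0.74154, -87.98327
2. -0.69708, -141.20177
3. -70.28944, 2.54066
4. -65.70942, 20.24839
5. 82.32516, -0.59823

Point 1:
  Lat: degrees = first 2 digits = 0, minutes = 44.4924; 0 + 44.4924/60 = 0.741540
  N → positive
  Longitude: degrees = first 3 digits = 87, minutes = 58.996; 87 + 58.996/60 = 87.983267
  W → negative
Point 2:
  φ: split at 2 digits → 00° and 41.825′; 0 + 41.825/60 = 0.697083
  S ⇒ negate
  λ: split at 3 digits → 141° and 12.1061′; 141 + 12.1061/60 = 141.201768
  W → negative
Point 3:
  Latitude: degrees = first 2 digits = 70, minutes = 17.36628; 70 + 17.36628/60 = 70.289438
  S → negative
  λ: degrees = first 3 digits = 2, minutes = 32.4394; 2 + 32.4394/60 = 2.540657
  E → positive
Point 4:
  Lat: split at 2 digits → 65° and 42.565′; 65 + 42.565/60 = 65.709417
  S ⇒ negate
  Lon: degrees = first 3 digits = 20, minutes = 14.9035; 20 + 14.9035/60 = 20.248392
  E → positive
Point 5:
  Lat: split at 2 digits → 82° and 19.5098′; 82 + 19.5098/60 = 82.325163
  N ⇒ keep positive
  λ: degrees = first 3 digits = 0, minutes = 35.894; 0 + 35.894/60 = 0.598233
  W → negative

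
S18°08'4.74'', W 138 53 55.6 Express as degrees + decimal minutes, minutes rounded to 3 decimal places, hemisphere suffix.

Lat: 8 + 4.74/60 = 8.07900′
Longitude: 53 + 55.6/60 = 53.92667′

18° 8.079′ S, 138° 53.927′ W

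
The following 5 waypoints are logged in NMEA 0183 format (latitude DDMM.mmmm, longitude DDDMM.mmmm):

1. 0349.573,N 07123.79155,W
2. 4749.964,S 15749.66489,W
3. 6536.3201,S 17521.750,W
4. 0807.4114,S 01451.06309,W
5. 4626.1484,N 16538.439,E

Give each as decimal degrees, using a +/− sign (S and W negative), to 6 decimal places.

1. 3.826217, -71.396526
2. -47.832733, -157.827748
3. -65.605335, -175.362500
4. -8.123523, -14.851052
5. 46.435807, 165.640650

Point 1:
  Latitude: split at 2 digits → 03° and 49.573′; 3 + 49.573/60 = 3.8262167
  N → positive
  λ: split at 3 digits → 071° and 23.79155′; 71 + 23.79155/60 = 71.3965258
  W → negative
Point 2:
  φ: split at 2 digits → 47° and 49.964′; 47 + 49.964/60 = 47.8327333
  hemisphere S, so the sign is −
  Longitude: degrees = first 3 digits = 157, minutes = 49.66489; 157 + 49.66489/60 = 157.8277482
  hemisphere W, so the sign is −
Point 3:
  Lat: degrees = first 2 digits = 65, minutes = 36.3201; 65 + 36.3201/60 = 65.6053350
  S → negative
  Longitude: degrees = first 3 digits = 175, minutes = 21.75; 175 + 21.75/60 = 175.3625000
  W ⇒ negate
Point 4:
  φ: split at 2 digits → 08° and 7.4114′; 8 + 7.4114/60 = 8.1235233
  S → negative
  Lon: degrees = first 3 digits = 14, minutes = 51.06309; 14 + 51.06309/60 = 14.8510515
  W ⇒ negate
Point 5:
  φ: degrees = first 2 digits = 46, minutes = 26.1484; 46 + 26.1484/60 = 46.4358067
  N ⇒ keep positive
  Lon: degrees = first 3 digits = 165, minutes = 38.439; 165 + 38.439/60 = 165.6406500
  E → positive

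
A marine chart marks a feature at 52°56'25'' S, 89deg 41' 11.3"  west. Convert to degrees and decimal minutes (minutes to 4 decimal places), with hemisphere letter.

φ: 56 + 25/60 = 56.416667′
Longitude: seconds/60 = 0.18833; minutes = 41 + 0.18833 = 41.188333

52° 56.4167′ S, 89° 41.1883′ W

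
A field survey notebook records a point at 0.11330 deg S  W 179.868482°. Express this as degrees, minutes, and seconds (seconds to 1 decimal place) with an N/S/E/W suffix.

Lat: 0.113300° → 6.79800′; 0.79800 × 60 = 47.880″
Lon: 0.868482° → 52.10892′; 0.10892 × 60 = 6.535″

0°06′47.9″ S, 179°52′6.5″ W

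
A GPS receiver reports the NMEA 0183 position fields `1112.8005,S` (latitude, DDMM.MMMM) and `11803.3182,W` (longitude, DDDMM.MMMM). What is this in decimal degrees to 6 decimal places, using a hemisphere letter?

11.213342° S, 118.055303° W

φ: degrees = first 2 digits = 11, minutes = 12.8005; 11 + 12.8005/60 = 11.2133417
Longitude: degrees = first 3 digits = 118, minutes = 3.3182; 118 + 3.3182/60 = 118.0553033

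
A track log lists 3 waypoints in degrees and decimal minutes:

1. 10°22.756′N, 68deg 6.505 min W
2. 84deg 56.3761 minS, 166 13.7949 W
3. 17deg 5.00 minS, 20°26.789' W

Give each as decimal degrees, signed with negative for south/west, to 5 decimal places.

1. 10.37927, -68.10842
2. -84.93960, -166.22992
3. -17.08333, -20.44648

Point 1:
  Latitude: 22.756′ = 0.379267°; total 10.379267
  N ⇒ keep positive
  λ: 6.505′ = 0.108417°; total 68.108417
  hemisphere W, so the sign is −
Point 2:
  Latitude: 56.3761′ = 0.939602°; total 84.939602
  S → negative
  Longitude: 13.7949′ = 0.229915°; total 166.229915
  W → negative
Point 3:
  Lat: 17 + 5/60 = 17.083333
  S ⇒ negate
  λ: 20 + 26.789/60 = 20.446483
  hemisphere W, so the sign is −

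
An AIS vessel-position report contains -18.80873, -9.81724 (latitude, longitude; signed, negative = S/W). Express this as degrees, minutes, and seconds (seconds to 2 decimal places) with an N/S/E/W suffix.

18°48′31.43″ S, 9°49′2.06″ W

Latitude is negative → S; |value| = 18.808730
Latitude: whole degrees 18; 48.52380′ → 48′ and 31.4280″
Longitude is negative → W; |value| = 9.817240
Longitude: 0.817240° → 49.03440′; 0.03440 × 60 = 2.0640″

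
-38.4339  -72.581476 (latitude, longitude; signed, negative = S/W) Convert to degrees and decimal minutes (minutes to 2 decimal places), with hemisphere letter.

38° 26.03′ S, 72° 34.89′ W

Latitude is negative → S; |value| = 38.433900
Lat: minutes = (38.433900 − 38) × 60 = 26.0340
Longitude is negative → W; |value| = 72.581476
Longitude: fractional part 0.581476 → 34.8886 minutes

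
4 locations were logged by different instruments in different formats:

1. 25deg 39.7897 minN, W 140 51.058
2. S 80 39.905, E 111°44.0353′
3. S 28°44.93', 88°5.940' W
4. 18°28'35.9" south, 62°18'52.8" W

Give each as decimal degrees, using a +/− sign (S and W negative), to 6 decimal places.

1. 25.663162, -140.850967
2. -80.665083, 111.733922
3. -28.748833, -88.099000
4. -18.476639, -62.314667

Point 1:
  φ: 25 + 39.7897/60 = 25.6631617
  N ⇒ keep positive
  Lon: 51.058′ = 0.850967°; total 140.8509667
  hemisphere W, so the sign is −
Point 2:
  Lat: 39.905′ = 0.665083°; total 80.6650833
  hemisphere S, so the sign is −
  λ: 44.0353′ = 0.733922°; total 111.7339217
  E ⇒ keep positive
Point 3:
  Lat: 44.93′ = 0.748833°; total 28.7488333
  hemisphere S, so the sign is −
  Lon: 5.94′ = 0.099000°; total 88.0990000
  W → negative
Point 4:
  φ: 18 + 28/60 + 35.9/3600 = 18.4766389
  hemisphere S, so the sign is −
  Lon: 18′ + 52.8″ = 18.88000′; 62 + 18.88000/60 = 62.3146667
  hemisphere W, so the sign is −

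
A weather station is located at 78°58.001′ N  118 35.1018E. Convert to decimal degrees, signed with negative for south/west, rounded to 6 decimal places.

Lat: 78 + 58.001/60 = 78.9666833
N → positive
λ: 118 + 35.1018/60 = 118.5850300
E → positive

78.966683, 118.585030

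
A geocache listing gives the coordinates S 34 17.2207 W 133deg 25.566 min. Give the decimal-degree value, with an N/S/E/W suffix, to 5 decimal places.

34.28701° S, 133.42610° W

Latitude: 17.2207′ = 0.287012°; total 34.287012
Longitude: 133 + 25.566/60 = 133.426100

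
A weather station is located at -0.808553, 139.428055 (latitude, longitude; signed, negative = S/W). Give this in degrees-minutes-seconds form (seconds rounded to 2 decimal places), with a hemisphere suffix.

Latitude is negative → S; |value| = 0.808553
Lat: whole degrees 0; 48.51318′ → 48′ and 30.7908″
λ: 0.428055 × 60 = 25.68330′ → 25′, remainder × 60 = 40.9980″

0°48′30.79″ S, 139°25′41.00″ E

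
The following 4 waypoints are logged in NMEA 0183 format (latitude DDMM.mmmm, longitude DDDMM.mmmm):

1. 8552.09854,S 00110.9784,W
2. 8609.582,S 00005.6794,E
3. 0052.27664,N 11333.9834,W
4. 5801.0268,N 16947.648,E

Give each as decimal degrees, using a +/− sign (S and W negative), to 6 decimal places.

1. -85.868309, -1.182973
2. -86.159700, 0.094657
3. 0.871277, -113.566390
4. 58.017113, 169.794133

Point 1:
  Lat: degrees = first 2 digits = 85, minutes = 52.09854; 85 + 52.09854/60 = 85.8683090
  hemisphere S, so the sign is −
  λ: split at 3 digits → 001° and 10.9784′; 1 + 10.9784/60 = 1.1829733
  W ⇒ negate
Point 2:
  Lat: degrees = first 2 digits = 86, minutes = 9.582; 86 + 9.582/60 = 86.1597000
  S → negative
  λ: split at 3 digits → 000° and 5.6794′; 0 + 5.6794/60 = 0.0946567
  E ⇒ keep positive
Point 3:
  Lat: split at 2 digits → 00° and 52.27664′; 0 + 52.27664/60 = 0.8712773
  N ⇒ keep positive
  λ: split at 3 digits → 113° and 33.9834′; 113 + 33.9834/60 = 113.5663900
  hemisphere W, so the sign is −
Point 4:
  φ: split at 2 digits → 58° and 1.0268′; 58 + 1.0268/60 = 58.0171133
  N ⇒ keep positive
  Longitude: split at 3 digits → 169° and 47.648′; 169 + 47.648/60 = 169.7941333
  E → positive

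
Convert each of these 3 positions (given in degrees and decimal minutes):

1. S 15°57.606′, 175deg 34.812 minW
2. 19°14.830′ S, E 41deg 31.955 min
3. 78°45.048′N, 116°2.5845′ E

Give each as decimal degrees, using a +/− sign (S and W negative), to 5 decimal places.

1. -15.96010, -175.58020
2. -19.24717, 41.53258
3. 78.75080, 116.04308

Point 1:
  Latitude: 15 + 57.606/60 = 15.960100
  hemisphere S, so the sign is −
  λ: 34.812′ = 0.580200°; total 175.580200
  hemisphere W, so the sign is −
Point 2:
  Latitude: 14.83′ = 0.247167°; total 19.247167
  hemisphere S, so the sign is −
  Lon: 41 + 31.955/60 = 41.532583
  E ⇒ keep positive
Point 3:
  Lat: 45.048′ = 0.750800°; total 78.750800
  N ⇒ keep positive
  Lon: 116 + 2.5845/60 = 116.043075
  E ⇒ keep positive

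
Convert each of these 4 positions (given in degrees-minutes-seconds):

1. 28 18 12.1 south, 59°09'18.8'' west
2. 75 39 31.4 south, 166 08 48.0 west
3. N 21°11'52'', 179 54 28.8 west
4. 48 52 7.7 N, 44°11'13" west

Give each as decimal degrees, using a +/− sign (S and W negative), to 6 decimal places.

Point 1:
  Latitude: 28° + 18/60 + 12.1/3600 = 28 + 0.300000 + 0.003361 = 28.3033611
  hemisphere S, so the sign is −
  λ: 59 + 9/60 + 18.8/3600 = 59.1552222
  hemisphere W, so the sign is −
Point 2:
  Latitude: 75 + 39/60 + 31.4/3600 = 75.6587222
  S → negative
  Lon: 8′ + 48″ = 8.80000′; 166 + 8.80000/60 = 166.1466667
  W → negative
Point 3:
  Latitude: 21° + 11/60 + 52/3600 = 21 + 0.183333 + 0.014444 = 21.1977778
  N ⇒ keep positive
  Lon: 179 + 54/60 + 28.8/3600 = 179.9080000
  W → negative
Point 4:
  Lat: 52′ + 7.7″ = 52.12833′; 48 + 52.12833/60 = 48.8688056
  N → positive
  Lon: 11′ + 13″ = 11.21667′; 44 + 11.21667/60 = 44.1869444
  hemisphere W, so the sign is −

1. -28.303361, -59.155222
2. -75.658722, -166.146667
3. 21.197778, -179.908000
4. 48.868806, -44.186944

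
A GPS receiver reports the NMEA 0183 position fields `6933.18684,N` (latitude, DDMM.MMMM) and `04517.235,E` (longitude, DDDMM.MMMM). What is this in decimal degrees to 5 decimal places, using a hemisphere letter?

Latitude: split at 2 digits → 69° and 33.18684′; 69 + 33.18684/60 = 69.553114
Longitude: split at 3 digits → 045° and 17.235′; 45 + 17.235/60 = 45.287250

69.55311° N, 45.28725° E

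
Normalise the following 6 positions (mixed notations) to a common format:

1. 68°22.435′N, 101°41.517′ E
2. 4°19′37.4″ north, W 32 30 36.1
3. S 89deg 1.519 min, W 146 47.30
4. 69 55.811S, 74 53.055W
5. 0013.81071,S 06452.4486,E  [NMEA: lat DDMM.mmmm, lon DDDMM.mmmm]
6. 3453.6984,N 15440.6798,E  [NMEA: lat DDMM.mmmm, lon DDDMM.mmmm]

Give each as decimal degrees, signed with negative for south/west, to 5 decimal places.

1. 68.37392, 101.69195
2. 4.32706, -32.51003
3. -89.02532, -146.78833
4. -69.93018, -74.88425
5. -0.23018, 64.87414
6. 34.89497, 154.67800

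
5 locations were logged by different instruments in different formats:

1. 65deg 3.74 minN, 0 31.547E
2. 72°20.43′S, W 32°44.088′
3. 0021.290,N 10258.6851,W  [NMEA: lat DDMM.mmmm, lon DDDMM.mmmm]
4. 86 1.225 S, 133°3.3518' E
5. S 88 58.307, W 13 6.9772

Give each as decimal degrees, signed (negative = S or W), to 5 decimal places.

1. 65.06233, 0.52578
2. -72.34050, -32.73480
3. 0.35483, -102.97809
4. -86.02042, 133.05586
5. -88.97178, -13.11629

Point 1:
  φ: 65 + 3.74/60 = 65.062333
  N ⇒ keep positive
  Lon: 0 + 31.547/60 = 0.525783
  E → positive
Point 2:
  Lat: 72 + 20.43/60 = 72.340500
  S → negative
  λ: 44.088′ = 0.734800°; total 32.734800
  W → negative
Point 3:
  Latitude: degrees = first 2 digits = 0, minutes = 21.29; 0 + 21.29/60 = 0.354833
  N → positive
  Lon: degrees = first 3 digits = 102, minutes = 58.6851; 102 + 58.6851/60 = 102.978085
  hemisphere W, so the sign is −
Point 4:
  Lat: 86 + 1.225/60 = 86.020417
  S → negative
  Longitude: 133 + 3.3518/60 = 133.055863
  E → positive
Point 5:
  Lat: 88 + 58.307/60 = 88.971783
  S → negative
  λ: 6.9772′ = 0.116287°; total 13.116287
  hemisphere W, so the sign is −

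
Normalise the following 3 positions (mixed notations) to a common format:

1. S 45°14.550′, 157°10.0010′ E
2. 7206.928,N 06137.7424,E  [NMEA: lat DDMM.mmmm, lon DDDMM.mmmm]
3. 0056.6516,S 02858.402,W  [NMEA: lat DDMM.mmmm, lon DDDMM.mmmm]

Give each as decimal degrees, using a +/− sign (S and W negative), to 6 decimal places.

1. -45.242500, 157.166683
2. 72.115467, 61.629040
3. -0.944193, -28.973367

Point 1:
  φ: 14.55′ = 0.242500°; total 45.2425000
  hemisphere S, so the sign is −
  Longitude: 157 + 10.001/60 = 157.1666833
  E ⇒ keep positive
Point 2:
  φ: degrees = first 2 digits = 72, minutes = 6.928; 72 + 6.928/60 = 72.1154667
  N ⇒ keep positive
  Longitude: degrees = first 3 digits = 61, minutes = 37.7424; 61 + 37.7424/60 = 61.6290400
  E ⇒ keep positive
Point 3:
  φ: degrees = first 2 digits = 0, minutes = 56.6516; 0 + 56.6516/60 = 0.9441933
  hemisphere S, so the sign is −
  Longitude: degrees = first 3 digits = 28, minutes = 58.402; 28 + 58.402/60 = 28.9733667
  hemisphere W, so the sign is −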